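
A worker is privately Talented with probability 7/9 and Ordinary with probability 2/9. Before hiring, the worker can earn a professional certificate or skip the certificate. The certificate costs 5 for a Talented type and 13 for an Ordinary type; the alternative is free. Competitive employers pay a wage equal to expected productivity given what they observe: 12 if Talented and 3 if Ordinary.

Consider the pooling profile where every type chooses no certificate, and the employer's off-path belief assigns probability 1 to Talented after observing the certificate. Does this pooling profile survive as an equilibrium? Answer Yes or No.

On path, the employer holds the prior and pays 7/9·12 + 2/9·3 = 10. Off path (the certificate), believing Talented, it pays 12.
Talented: no certificate nets 10; the certificate nets 12 − 5 = 7. Talented stays.
Ordinary: no certificate nets 10; the certificate nets 12 − 13 = -1. Ordinary stays.
No type deviates, so pooling is sustained.

Yes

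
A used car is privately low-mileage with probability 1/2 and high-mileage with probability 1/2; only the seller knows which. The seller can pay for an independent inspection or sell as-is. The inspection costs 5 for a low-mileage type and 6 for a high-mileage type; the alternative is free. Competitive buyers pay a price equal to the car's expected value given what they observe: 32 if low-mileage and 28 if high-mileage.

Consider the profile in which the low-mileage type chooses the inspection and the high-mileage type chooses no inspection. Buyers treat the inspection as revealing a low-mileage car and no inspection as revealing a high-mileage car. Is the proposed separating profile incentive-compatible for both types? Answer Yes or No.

No

Under these beliefs, the inspection earns price 32 and no inspection earns price 28.
low-mileage: the inspection nets 32 − 5 = 27; no inspection nets 28. low-mileage would deviate to no inspection.
high-mileage: the inspection nets 32 − 6 = 26; no inspection nets 28. high-mileage prefers no inspection.
low-mileage has a profitable deviation, so the profile is not an equilibrium.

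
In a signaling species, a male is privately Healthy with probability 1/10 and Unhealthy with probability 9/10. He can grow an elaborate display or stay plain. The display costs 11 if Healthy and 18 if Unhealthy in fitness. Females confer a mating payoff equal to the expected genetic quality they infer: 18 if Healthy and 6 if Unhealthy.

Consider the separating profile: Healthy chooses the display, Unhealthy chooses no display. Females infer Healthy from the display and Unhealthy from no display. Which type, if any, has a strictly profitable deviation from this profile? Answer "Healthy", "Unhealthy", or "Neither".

Neither

The display pays 18; no display pays 6.
Healthy: assigned the display, nets 18 − 11 = 7; deviating to no display nets 6.
Unhealthy: assigned no display, nets 6; deviating to the display nets 18 − 18 = 0.
Both types strictly prefer their assigned action; no profitable deviation.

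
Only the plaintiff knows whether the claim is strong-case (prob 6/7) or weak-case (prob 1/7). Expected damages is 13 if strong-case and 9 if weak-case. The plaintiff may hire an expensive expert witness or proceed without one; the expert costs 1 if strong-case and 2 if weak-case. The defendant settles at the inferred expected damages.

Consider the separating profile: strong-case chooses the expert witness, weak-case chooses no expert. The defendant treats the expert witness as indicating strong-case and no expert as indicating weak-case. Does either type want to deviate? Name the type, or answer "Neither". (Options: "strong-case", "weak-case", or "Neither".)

weak-case

The expert witness pays 13; no expert pays 9.
strong-case: assigned the expert witness, nets 13 − 1 = 12; deviating to no expert nets 9.
weak-case: assigned no expert, nets 9; deviating to the expert witness nets 13 − 2 = 11.
The weak-case type gains 2 by deviating.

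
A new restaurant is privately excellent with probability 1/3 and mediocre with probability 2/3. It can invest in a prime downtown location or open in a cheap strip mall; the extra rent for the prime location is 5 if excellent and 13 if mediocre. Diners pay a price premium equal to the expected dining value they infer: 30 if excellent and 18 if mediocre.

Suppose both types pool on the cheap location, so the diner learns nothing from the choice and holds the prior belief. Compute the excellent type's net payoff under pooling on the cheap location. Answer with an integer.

Pooled price premium = 1/3·30 + 2/3·18 = 22.
excellent pays no cost for the cheap location, so net payoff = 22.

22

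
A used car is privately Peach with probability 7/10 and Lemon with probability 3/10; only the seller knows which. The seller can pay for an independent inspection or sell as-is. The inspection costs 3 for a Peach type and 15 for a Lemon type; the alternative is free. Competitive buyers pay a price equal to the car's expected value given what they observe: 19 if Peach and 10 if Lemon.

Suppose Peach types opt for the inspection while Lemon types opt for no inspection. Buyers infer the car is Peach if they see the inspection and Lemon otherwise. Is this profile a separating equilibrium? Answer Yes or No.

Yes

Under these beliefs, the inspection earns price 19 and no inspection earns price 10.
Peach: the inspection nets 19 − 3 = 16; no inspection nets 10. Peach prefers the inspection.
Lemon: the inspection nets 19 − 15 = 4; no inspection nets 10. Lemon prefers no inspection.
Neither type deviates, so the separating profile is an equilibrium.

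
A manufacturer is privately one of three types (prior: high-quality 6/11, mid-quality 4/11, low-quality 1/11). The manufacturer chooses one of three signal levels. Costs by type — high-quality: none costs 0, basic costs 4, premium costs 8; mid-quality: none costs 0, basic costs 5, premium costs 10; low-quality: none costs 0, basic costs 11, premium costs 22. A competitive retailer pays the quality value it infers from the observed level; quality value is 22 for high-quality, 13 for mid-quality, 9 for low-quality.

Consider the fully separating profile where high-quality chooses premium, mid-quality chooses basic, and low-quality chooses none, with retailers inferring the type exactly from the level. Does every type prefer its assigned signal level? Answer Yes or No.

Separating prices: premium → 22, basic → 13, none → 9.
high-quality (assigned premium): none: 9 − 0 = 9; basic: 13 − 4 = 9; premium: 22 − 8 = 14. high-quality stays.
mid-quality (assigned basic): none: 9 − 0 = 9; basic: 13 − 5 = 8; premium: 22 − 10 = 12. mid-quality prefers premium.
low-quality (assigned none): none: 9 − 0 = 9; basic: 13 − 11 = 2; premium: 22 − 22 = 0. low-quality stays.
At least one type deviates; the separating profile fails.

No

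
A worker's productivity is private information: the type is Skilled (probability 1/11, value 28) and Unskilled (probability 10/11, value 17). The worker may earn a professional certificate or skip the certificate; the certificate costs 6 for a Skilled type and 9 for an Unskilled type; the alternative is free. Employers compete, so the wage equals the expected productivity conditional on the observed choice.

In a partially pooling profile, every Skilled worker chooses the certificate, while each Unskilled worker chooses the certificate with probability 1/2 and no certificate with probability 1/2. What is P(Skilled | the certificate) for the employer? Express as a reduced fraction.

1/6

P(the certificate) = (1/11)·1 + (10/11)·(1/2) = 6/11.
By Bayes' rule, P(Skilled | the certificate) = (1/11) / (6/11) = 1/6.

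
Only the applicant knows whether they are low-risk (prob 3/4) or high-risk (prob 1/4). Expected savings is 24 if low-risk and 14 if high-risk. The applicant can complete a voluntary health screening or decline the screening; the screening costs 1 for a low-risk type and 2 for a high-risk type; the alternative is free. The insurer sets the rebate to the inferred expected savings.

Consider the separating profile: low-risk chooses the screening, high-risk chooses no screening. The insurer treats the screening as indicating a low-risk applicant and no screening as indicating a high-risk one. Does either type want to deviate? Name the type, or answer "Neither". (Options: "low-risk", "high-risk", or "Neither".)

The screening pays 24; no screening pays 14.
low-risk: assigned the screening, nets 24 − 1 = 23; deviating to no screening nets 14.
high-risk: assigned no screening, nets 14; deviating to the screening nets 24 − 2 = 22.
The high-risk type gains 8 by deviating.

high-risk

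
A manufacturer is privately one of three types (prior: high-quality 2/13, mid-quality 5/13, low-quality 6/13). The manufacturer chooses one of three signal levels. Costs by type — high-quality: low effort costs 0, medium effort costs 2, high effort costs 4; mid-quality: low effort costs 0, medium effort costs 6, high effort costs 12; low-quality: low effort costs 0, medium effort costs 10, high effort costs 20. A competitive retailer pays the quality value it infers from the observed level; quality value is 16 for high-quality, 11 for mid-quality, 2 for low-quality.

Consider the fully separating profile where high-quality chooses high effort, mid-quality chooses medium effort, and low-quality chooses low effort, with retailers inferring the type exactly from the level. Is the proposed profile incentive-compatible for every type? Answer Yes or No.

Yes

Separating prices: high effort → 16, medium effort → 11, low effort → 2.
high-quality (assigned high effort): low effort: 2 − 0 = 2; medium effort: 11 − 2 = 9; high effort: 16 − 4 = 12. high-quality stays.
mid-quality (assigned medium effort): low effort: 2 − 0 = 2; medium effort: 11 − 6 = 5; high effort: 16 − 12 = 4. mid-quality stays.
low-quality (assigned low effort): low effort: 2 − 0 = 2; medium effort: 11 − 10 = 1; high effort: 16 − 20 = -4. low-quality stays.
Every type prefers its assigned level; separation holds.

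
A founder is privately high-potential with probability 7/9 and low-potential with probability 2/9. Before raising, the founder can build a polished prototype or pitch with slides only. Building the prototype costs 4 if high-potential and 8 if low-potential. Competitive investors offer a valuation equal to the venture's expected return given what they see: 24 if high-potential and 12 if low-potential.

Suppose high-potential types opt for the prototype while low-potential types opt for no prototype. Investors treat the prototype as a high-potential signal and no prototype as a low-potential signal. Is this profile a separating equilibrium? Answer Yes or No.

Under these beliefs, the prototype earns valuation 24 and no prototype earns valuation 12.
high-potential: the prototype nets 24 − 4 = 20; no prototype nets 12. high-potential prefers the prototype.
low-potential: the prototype nets 24 − 8 = 16; no prototype nets 12. low-potential would deviate to the prototype.
low-potential has a profitable deviation, so the profile is not an equilibrium.

No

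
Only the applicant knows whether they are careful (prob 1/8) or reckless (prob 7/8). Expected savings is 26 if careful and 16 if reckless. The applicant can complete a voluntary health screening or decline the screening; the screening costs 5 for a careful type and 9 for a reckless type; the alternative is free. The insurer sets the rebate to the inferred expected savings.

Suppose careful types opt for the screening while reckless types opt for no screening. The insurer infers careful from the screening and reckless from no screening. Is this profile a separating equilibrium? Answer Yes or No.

Under these beliefs, the screening earns rebate 26 and no screening earns rebate 16.
careful: the screening nets 26 − 5 = 21; no screening nets 16. careful prefers the screening.
reckless: the screening nets 26 − 9 = 17; no screening nets 16. reckless would deviate to the screening.
reckless has a profitable deviation, so the profile is not an equilibrium.

No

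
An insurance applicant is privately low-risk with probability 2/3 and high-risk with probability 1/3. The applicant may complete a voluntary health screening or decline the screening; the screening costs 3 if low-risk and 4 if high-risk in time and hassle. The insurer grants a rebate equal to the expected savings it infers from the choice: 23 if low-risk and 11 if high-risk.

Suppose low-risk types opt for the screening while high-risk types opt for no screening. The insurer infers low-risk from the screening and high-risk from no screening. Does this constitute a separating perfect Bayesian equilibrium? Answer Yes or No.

No

Under these beliefs, the screening earns rebate 23 and no screening earns rebate 11.
low-risk: the screening nets 23 − 3 = 20; no screening nets 11. low-risk prefers the screening.
high-risk: the screening nets 23 − 4 = 19; no screening nets 11. high-risk would deviate to the screening.
high-risk has a profitable deviation, so the profile is not an equilibrium.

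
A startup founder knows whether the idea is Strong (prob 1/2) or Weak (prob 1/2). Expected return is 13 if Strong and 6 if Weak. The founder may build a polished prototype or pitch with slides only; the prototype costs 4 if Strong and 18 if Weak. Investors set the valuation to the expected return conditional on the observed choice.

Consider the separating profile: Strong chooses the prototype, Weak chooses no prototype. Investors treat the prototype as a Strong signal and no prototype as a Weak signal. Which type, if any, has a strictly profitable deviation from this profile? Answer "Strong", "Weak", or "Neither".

The prototype pays 13; no prototype pays 6.
Strong: assigned the prototype, nets 13 − 4 = 9; deviating to no prototype nets 6.
Weak: assigned no prototype, nets 6; deviating to the prototype nets 13 − 18 = -5.
Both types strictly prefer their assigned action; no profitable deviation.

Neither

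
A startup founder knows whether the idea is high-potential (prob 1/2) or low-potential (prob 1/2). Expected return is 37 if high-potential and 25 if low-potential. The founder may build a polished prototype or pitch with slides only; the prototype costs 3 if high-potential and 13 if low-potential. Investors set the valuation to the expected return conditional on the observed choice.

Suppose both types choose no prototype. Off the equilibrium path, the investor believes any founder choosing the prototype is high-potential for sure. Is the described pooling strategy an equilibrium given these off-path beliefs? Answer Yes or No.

No

On path, the investor holds the prior and pays 1/2·37 + 1/2·25 = 31. Off path (the prototype), believing high-potential, it pays 37.
high-potential: no prototype nets 31; the prototype nets 37 − 3 = 34. high-potential would deviate.
low-potential: no prototype nets 31; the prototype nets 37 − 13 = 24. low-potential stays.
A type deviates, so pooling fails.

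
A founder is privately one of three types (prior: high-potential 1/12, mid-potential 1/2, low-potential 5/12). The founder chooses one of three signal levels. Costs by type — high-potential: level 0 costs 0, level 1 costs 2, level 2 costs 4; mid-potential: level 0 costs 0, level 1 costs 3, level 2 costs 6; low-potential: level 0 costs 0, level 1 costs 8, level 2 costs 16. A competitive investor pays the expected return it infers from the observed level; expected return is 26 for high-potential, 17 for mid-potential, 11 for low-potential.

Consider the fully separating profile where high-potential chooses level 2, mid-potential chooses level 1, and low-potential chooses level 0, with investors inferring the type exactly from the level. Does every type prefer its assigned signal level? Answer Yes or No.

Separating valuations: level 2 → 26, level 1 → 17, level 0 → 11.
high-potential (assigned level 2): level 0: 11 − 0 = 11; level 1: 17 − 2 = 15; level 2: 26 − 4 = 22. high-potential stays.
mid-potential (assigned level 1): level 0: 11 − 0 = 11; level 1: 17 − 3 = 14; level 2: 26 − 6 = 20. mid-potential prefers level 2.
low-potential (assigned level 0): level 0: 11 − 0 = 11; level 1: 17 − 8 = 9; level 2: 26 − 16 = 10. low-potential stays.
At least one type deviates; the separating profile fails.

No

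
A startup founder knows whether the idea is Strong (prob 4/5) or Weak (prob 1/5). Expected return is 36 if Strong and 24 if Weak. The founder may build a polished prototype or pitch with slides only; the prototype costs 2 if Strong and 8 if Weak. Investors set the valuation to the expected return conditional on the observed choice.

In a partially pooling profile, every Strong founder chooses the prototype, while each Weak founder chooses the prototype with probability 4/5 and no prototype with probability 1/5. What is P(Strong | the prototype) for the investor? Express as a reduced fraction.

P(the prototype) = (4/5)·1 + (1/5)·(4/5) = 24/25.
By Bayes' rule, P(Strong | the prototype) = (4/5) / (24/25) = 5/6.

5/6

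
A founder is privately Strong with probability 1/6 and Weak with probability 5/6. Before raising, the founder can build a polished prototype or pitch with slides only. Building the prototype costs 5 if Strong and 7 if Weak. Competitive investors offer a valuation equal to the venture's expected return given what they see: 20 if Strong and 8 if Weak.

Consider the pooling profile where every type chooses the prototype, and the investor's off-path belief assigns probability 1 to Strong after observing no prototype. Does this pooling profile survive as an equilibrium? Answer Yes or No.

On path, the investor holds the prior and pays 1/6·20 + 5/6·8 = 10. Off path (no prototype), believing Strong, it pays 20.
Strong: the prototype nets 10 − 5 = 5; no prototype nets 20. Strong would deviate.
Weak: the prototype nets 10 − 7 = 3; no prototype nets 20. Weak would deviate.
A type deviates, so pooling fails.

No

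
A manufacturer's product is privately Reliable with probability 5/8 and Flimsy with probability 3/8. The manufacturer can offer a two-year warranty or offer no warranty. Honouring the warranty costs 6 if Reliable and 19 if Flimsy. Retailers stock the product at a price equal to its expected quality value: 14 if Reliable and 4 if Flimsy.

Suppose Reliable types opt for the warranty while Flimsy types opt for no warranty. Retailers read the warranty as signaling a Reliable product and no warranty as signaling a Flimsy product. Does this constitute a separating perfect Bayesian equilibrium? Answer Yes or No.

Under these beliefs, the warranty earns price 14 and no warranty earns price 4.
Reliable: the warranty nets 14 − 6 = 8; no warranty nets 4. Reliable prefers the warranty.
Flimsy: the warranty nets 14 − 19 = -5; no warranty nets 4. Flimsy prefers no warranty.
Neither type deviates, so the separating profile is an equilibrium.

Yes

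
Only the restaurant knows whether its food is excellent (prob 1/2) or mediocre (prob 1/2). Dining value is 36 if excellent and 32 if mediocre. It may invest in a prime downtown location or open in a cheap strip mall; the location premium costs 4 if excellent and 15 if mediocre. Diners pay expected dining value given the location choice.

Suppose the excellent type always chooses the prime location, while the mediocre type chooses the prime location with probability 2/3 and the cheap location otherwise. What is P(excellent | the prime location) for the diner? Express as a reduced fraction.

P(the prime location) = (1/2)·1 + (1/2)·(2/3) = 5/6.
By Bayes' rule, P(excellent | the prime location) = (1/2) / (5/6) = 3/5.

3/5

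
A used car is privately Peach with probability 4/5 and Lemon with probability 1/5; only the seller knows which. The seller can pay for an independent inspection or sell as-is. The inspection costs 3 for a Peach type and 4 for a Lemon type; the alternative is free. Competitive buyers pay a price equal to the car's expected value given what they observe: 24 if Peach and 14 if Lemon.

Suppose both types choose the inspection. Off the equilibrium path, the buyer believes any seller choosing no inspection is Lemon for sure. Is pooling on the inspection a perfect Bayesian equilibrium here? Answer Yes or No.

On path, the buyer holds the prior and pays 4/5·24 + 1/5·14 = 22. Off path (no inspection), believing Lemon, it pays 14.
Peach: the inspection nets 22 − 3 = 19; no inspection nets 14. Peach stays.
Lemon: the inspection nets 22 − 4 = 18; no inspection nets 14. Lemon stays.
No type deviates, so pooling is sustained.

Yes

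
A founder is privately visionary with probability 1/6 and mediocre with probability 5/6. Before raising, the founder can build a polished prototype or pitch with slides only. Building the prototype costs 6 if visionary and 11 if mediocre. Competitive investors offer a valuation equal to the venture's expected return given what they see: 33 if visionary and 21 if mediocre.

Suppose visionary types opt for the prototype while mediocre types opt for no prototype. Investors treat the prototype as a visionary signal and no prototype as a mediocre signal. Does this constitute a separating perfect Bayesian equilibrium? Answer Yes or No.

No

Under these beliefs, the prototype earns valuation 33 and no prototype earns valuation 21.
visionary: the prototype nets 33 − 6 = 27; no prototype nets 21. visionary prefers the prototype.
mediocre: the prototype nets 33 − 11 = 22; no prototype nets 21. mediocre would deviate to the prototype.
mediocre has a profitable deviation, so the profile is not an equilibrium.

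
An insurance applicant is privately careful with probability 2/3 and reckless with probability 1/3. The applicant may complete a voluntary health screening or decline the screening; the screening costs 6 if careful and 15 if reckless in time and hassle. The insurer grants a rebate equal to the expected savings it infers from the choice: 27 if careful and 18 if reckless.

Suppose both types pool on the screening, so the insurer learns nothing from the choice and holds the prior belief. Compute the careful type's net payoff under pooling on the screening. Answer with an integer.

18

Pooled rebate = 2/3·27 + 1/3·18 = 24.
careful pays cost 6 for the screening, so net payoff = 24 − 6 = 18.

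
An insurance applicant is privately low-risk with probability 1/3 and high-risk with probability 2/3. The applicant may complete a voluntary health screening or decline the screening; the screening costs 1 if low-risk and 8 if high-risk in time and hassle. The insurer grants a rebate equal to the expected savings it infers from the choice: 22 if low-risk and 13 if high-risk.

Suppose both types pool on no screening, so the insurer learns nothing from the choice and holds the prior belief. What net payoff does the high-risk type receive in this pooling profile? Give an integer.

16

Pooled rebate = 1/3·22 + 2/3·13 = 16.
high-risk pays no cost for no screening, so net payoff = 16.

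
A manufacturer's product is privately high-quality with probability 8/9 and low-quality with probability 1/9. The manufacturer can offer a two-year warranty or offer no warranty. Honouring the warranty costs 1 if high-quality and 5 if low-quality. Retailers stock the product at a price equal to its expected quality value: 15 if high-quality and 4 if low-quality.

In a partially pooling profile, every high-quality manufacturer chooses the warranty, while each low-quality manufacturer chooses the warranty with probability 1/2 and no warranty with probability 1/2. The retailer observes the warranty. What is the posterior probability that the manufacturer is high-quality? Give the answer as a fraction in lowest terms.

P(the warranty) = (8/9)·1 + (1/9)·(1/2) = 17/18.
By Bayes' rule, P(high-quality | the warranty) = (8/9) / (17/18) = 16/17.

16/17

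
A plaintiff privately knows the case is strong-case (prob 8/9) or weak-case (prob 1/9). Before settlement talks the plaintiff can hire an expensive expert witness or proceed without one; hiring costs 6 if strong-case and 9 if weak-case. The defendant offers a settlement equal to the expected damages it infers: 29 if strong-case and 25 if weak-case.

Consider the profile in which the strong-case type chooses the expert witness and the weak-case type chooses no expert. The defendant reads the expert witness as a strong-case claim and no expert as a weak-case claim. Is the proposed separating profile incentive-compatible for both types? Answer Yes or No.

No

Under these beliefs, the expert witness earns settlement 29 and no expert earns settlement 25.
strong-case: the expert witness nets 29 − 6 = 23; no expert nets 25. strong-case would deviate to no expert.
weak-case: the expert witness nets 29 − 9 = 20; no expert nets 25. weak-case prefers no expert.
strong-case has a profitable deviation, so the profile is not an equilibrium.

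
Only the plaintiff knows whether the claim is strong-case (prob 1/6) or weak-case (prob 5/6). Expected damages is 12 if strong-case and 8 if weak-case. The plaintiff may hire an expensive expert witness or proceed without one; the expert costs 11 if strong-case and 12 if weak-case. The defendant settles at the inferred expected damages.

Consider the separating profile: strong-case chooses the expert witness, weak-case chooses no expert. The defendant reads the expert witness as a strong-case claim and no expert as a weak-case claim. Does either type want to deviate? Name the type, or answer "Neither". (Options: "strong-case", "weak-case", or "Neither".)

The expert witness pays 12; no expert pays 8.
strong-case: assigned the expert witness, nets 12 − 11 = 1; deviating to no expert nets 8.
weak-case: assigned no expert, nets 8; deviating to the expert witness nets 12 − 12 = 0.
The strong-case type gains 7 by deviating.

strong-case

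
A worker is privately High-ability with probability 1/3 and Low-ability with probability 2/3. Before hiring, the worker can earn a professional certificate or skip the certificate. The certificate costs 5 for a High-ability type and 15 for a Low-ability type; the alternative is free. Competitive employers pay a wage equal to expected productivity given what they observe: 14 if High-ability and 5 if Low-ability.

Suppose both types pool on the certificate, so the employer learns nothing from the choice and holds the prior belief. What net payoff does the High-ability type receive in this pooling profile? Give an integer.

Pooled wage = 1/3·14 + 2/3·5 = 8.
High-ability pays cost 5 for the certificate, so net payoff = 8 − 5 = 3.

3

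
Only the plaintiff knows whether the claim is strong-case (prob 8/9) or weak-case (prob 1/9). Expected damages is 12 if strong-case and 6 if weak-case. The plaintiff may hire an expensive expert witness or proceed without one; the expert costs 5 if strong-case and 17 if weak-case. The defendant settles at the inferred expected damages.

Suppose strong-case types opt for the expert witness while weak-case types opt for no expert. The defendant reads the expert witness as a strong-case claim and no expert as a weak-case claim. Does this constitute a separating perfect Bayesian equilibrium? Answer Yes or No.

Yes

Under these beliefs, the expert witness earns settlement 12 and no expert earns settlement 6.
strong-case: the expert witness nets 12 − 5 = 7; no expert nets 6. strong-case prefers the expert witness.
weak-case: the expert witness nets 12 − 17 = -5; no expert nets 6. weak-case prefers no expert.
Neither type deviates, so the separating profile is an equilibrium.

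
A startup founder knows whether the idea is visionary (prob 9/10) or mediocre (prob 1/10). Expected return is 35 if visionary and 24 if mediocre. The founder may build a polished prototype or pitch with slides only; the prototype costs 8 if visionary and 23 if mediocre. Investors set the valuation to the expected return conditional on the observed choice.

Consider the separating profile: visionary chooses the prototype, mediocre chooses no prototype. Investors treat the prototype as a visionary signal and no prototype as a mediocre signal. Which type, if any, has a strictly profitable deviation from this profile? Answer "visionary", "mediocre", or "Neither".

The prototype pays 35; no prototype pays 24.
visionary: assigned the prototype, nets 35 − 8 = 27; deviating to no prototype nets 24.
mediocre: assigned no prototype, nets 24; deviating to the prototype nets 35 − 23 = 12.
Both types strictly prefer their assigned action; no profitable deviation.

Neither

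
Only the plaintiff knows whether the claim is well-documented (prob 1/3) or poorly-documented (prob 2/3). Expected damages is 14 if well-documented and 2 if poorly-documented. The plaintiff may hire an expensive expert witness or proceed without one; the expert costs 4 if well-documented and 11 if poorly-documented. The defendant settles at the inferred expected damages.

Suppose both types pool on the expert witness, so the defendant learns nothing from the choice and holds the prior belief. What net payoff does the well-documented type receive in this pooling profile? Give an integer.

2

Pooled settlement = 1/3·14 + 2/3·2 = 6.
well-documented pays cost 4 for the expert witness, so net payoff = 6 − 4 = 2.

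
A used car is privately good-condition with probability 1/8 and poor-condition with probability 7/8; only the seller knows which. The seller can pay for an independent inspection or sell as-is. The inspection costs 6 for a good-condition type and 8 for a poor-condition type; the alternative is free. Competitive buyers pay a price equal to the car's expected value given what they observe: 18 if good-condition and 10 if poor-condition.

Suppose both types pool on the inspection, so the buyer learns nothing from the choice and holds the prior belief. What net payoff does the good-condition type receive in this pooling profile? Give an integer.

Pooled price = 1/8·18 + 7/8·10 = 11.
good-condition pays cost 6 for the inspection, so net payoff = 11 − 6 = 5.

5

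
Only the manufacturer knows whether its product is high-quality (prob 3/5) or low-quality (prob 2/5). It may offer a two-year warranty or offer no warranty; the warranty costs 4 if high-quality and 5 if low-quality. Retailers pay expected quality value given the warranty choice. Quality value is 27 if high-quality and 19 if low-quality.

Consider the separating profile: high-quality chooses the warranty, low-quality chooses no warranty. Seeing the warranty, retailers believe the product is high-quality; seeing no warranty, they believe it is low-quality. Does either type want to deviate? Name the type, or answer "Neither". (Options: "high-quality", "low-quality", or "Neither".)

low-quality

The warranty pays 27; no warranty pays 19.
high-quality: assigned the warranty, nets 27 − 4 = 23; deviating to no warranty nets 19.
low-quality: assigned no warranty, nets 19; deviating to the warranty nets 27 − 5 = 22.
The low-quality type gains 3 by deviating.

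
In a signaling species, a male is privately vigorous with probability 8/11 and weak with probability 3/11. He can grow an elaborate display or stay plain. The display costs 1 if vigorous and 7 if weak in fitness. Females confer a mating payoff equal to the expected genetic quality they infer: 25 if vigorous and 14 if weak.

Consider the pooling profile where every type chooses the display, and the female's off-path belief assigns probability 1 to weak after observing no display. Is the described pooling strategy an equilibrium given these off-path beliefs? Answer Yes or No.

Yes

On path, the female holds the prior and pays 8/11·25 + 3/11·14 = 22. Off path (no display), believing weak, it pays 14.
vigorous: the display nets 22 − 1 = 21; no display nets 14. vigorous stays.
weak: the display nets 22 − 7 = 15; no display nets 14. weak stays.
No type deviates, so pooling is sustained.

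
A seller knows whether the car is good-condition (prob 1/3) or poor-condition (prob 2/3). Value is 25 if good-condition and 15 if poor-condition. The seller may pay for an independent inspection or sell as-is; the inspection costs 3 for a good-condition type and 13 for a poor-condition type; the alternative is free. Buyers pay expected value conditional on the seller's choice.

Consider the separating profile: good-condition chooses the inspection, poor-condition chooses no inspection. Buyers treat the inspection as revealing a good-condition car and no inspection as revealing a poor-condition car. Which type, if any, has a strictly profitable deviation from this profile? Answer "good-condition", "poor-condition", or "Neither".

The inspection pays 25; no inspection pays 15.
good-condition: assigned the inspection, nets 25 − 3 = 22; deviating to no inspection nets 15.
poor-condition: assigned no inspection, nets 15; deviating to the inspection nets 25 − 13 = 12.
Both types strictly prefer their assigned action; no profitable deviation.

Neither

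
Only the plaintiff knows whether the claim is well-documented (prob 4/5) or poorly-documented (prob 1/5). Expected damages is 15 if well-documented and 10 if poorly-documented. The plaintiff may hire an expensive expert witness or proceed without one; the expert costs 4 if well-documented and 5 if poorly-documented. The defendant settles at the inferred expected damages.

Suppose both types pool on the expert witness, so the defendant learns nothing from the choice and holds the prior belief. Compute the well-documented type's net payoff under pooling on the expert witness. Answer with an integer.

10

Pooled settlement = 4/5·15 + 1/5·10 = 14.
well-documented pays cost 4 for the expert witness, so net payoff = 14 − 4 = 10.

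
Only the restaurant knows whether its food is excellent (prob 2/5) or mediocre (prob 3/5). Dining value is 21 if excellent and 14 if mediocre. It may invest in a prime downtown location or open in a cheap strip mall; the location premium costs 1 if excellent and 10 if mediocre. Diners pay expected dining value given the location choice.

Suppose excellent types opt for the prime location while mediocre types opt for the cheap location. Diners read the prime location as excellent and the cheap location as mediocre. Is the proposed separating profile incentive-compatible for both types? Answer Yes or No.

Yes

Under these beliefs, the prime location earns price premium 21 and the cheap location earns price premium 14.
excellent: the prime location nets 21 − 1 = 20; the cheap location nets 14. excellent prefers the prime location.
mediocre: the prime location nets 21 − 10 = 11; the cheap location nets 14. mediocre prefers the cheap location.
Neither type deviates, so the separating profile is an equilibrium.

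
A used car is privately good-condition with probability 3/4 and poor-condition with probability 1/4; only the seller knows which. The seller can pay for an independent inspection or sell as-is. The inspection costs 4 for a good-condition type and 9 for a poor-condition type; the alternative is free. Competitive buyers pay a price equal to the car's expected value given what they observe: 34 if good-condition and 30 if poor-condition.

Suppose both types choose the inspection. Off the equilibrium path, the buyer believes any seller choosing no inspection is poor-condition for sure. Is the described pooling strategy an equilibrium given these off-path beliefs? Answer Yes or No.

No

On path, the buyer holds the prior and pays 3/4·34 + 1/4·30 = 33. Off path (no inspection), believing poor-condition, it pays 30.
good-condition: the inspection nets 33 − 4 = 29; no inspection nets 30. good-condition would deviate.
poor-condition: the inspection nets 33 − 9 = 24; no inspection nets 30. poor-condition would deviate.
A type deviates, so pooling fails.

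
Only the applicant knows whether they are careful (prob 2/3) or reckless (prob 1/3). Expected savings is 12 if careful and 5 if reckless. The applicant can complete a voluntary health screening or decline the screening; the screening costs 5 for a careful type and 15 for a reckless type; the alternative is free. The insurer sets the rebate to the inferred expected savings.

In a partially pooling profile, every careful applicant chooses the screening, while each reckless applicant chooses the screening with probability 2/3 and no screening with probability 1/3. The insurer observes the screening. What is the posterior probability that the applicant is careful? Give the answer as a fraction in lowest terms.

3/4

P(the screening) = (2/3)·1 + (1/3)·(2/3) = 8/9.
By Bayes' rule, P(careful | the screening) = (2/3) / (8/9) = 3/4.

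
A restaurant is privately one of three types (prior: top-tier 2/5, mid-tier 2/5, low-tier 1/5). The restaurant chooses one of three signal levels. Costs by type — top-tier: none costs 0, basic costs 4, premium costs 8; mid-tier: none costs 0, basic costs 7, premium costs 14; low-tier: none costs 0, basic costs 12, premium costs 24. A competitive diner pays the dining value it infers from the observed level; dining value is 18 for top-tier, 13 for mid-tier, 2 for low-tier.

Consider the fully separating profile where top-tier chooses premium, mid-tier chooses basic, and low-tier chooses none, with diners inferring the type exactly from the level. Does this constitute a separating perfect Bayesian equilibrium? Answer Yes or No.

Separating price premiums: premium → 18, basic → 13, none → 2.
top-tier (assigned premium): none: 2 − 0 = 2; basic: 13 − 4 = 9; premium: 18 − 8 = 10. top-tier stays.
mid-tier (assigned basic): none: 2 − 0 = 2; basic: 13 − 7 = 6; premium: 18 − 14 = 4. mid-tier stays.
low-tier (assigned none): none: 2 − 0 = 2; basic: 13 − 12 = 1; premium: 18 − 24 = -6. low-tier stays.
Every type prefers its assigned level; separation holds.

Yes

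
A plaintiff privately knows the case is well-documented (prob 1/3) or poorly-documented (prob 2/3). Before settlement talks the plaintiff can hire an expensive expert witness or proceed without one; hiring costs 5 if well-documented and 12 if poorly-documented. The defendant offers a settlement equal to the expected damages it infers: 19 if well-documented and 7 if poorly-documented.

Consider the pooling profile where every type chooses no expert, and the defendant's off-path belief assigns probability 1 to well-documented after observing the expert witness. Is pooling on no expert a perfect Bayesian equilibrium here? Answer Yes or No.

On path, the defendant holds the prior and pays 1/3·19 + 2/3·7 = 11. Off path (the expert witness), believing well-documented, it pays 19.
well-documented: no expert nets 11; the expert witness nets 19 − 5 = 14. well-documented would deviate.
poorly-documented: no expert nets 11; the expert witness nets 19 − 12 = 7. poorly-documented stays.
A type deviates, so pooling fails.

No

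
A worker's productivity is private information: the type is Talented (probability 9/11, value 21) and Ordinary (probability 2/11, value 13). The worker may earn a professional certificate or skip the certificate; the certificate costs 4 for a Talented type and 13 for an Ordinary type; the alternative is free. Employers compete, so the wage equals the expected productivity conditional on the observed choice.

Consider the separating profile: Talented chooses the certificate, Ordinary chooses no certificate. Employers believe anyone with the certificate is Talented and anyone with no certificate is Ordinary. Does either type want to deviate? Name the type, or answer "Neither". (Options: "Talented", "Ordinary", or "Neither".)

The certificate pays 21; no certificate pays 13.
Talented: assigned the certificate, nets 21 − 4 = 17; deviating to no certificate nets 13.
Ordinary: assigned no certificate, nets 13; deviating to the certificate nets 21 − 13 = 8.
Both types strictly prefer their assigned action; no profitable deviation.

Neither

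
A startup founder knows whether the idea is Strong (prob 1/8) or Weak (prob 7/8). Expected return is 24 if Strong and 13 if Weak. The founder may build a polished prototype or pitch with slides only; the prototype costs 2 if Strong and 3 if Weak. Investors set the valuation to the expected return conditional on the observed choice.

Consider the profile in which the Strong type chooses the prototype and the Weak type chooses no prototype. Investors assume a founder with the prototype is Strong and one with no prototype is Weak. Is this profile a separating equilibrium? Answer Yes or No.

No

Under these beliefs, the prototype earns valuation 24 and no prototype earns valuation 13.
Strong: the prototype nets 24 − 2 = 22; no prototype nets 13. Strong prefers the prototype.
Weak: the prototype nets 24 − 3 = 21; no prototype nets 13. Weak would deviate to the prototype.
Weak has a profitable deviation, so the profile is not an equilibrium.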